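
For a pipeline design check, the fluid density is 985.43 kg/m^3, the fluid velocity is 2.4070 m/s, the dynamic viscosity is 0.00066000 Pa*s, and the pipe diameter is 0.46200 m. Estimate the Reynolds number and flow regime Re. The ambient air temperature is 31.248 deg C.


Step 1: Re = rho*vel*D/mu = 985.43*2.407*0.462/0.00066 = 1.6604e+06
Step 2: Re = 1.6604e+06 > 4000, so flow is turbulent.
Re = 1.6604e+06 (turbulent)


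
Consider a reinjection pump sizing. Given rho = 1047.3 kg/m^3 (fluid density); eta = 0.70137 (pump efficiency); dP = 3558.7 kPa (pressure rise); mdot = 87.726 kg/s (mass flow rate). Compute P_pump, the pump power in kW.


P_pump = mdot * dP / (rho * eta)
P_pump = 87.726 * 3558.7 / (1047.3 * 0.70137)
P_pump = 425.01 kW


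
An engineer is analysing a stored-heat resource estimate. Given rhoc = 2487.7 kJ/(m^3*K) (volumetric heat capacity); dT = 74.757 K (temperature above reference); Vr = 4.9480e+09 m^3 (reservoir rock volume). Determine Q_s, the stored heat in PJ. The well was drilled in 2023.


Q_s = Vr * rhoc * dT / 1e12
Q_s = 4.9480e+09 * 2487.7 * 74.757 / 1e12
Q_s = 920.19 PJ


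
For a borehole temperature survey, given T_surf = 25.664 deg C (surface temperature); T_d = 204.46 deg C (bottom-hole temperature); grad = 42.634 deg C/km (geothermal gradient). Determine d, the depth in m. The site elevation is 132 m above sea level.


d = (T_d - T_surf) / grad * 1000
d = (204.46 - 25.664) / 42.634 * 1000
d = 4193.7 m


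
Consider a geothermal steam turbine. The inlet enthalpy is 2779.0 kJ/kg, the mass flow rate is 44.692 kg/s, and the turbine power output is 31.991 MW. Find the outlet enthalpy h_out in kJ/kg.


h_out = h_in - P * 1000 / mdot
h_out = 2779.0 - 31.991 * 1000 / 44.692
h_out = 2063.2 kJ/kg


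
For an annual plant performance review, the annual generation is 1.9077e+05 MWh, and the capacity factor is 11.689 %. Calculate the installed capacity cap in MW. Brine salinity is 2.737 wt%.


cap = E_a / (CF/100 * 8760)
cap = 1.9077e+05 / (11.689/100 * 8760)
cap = 186.31 MW


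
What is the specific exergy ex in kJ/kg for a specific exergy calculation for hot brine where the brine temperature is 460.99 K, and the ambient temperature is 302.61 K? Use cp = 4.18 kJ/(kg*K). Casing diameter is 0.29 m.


ex = cp * ((T_b - T_0) - T_0 * ln(T_b/T_0))
ex = 4.18 * ((460.99 - 302.61) - 302.61 * ln(460.99/302.61))
ex = 129.59 kJ/kg


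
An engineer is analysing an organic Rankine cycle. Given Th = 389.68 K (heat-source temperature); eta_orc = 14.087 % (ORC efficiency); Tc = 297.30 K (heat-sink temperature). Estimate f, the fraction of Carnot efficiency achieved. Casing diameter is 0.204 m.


f = (eta_orc/100) / (1 - Tc/Th)
f = (14.087/100) / (1 - 297.30/389.68)
f = 0.59422


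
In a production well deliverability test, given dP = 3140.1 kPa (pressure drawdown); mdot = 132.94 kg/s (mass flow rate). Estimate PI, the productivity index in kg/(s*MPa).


PI = mdot * 1000 / dP
PI = 132.94 * 1000 / 3140.1
PI = 42.336 kg/(s*MPa)


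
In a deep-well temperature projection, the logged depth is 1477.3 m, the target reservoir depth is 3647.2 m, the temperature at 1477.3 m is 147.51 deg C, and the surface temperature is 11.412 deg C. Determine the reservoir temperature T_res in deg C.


Step 1: grad = (T_d1 - T_surf)/d1 * 1000 = (147.51 - 11.412)/1477.3 * 1000 = 92.12618 deg C/km
Step 2: T_res = T_surf + grad*d2/1000 = 11.412 + 92.12618*3647.2/1000 = 347.41 deg C
T_res = 347.41 deg C


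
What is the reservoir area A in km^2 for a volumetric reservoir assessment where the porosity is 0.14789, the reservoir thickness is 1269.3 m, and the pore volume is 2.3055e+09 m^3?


A = Vp / (1e6 * hr * phi)
A = 2.3055e+09 / (1e6 * 1269.3 * 0.14789)
A = 12.282 km^2


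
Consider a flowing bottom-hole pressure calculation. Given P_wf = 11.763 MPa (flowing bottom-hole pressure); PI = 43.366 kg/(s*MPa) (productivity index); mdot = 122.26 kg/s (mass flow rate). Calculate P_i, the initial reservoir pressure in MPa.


P_i = P_wf + mdot / PI
P_i = 11.763 + 122.26 / 43.366
P_i = 14.582 MPa


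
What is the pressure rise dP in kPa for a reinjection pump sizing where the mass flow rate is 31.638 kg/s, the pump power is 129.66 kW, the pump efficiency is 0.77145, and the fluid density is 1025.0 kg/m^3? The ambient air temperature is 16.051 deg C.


dP = P_pump * rho * eta / mdot
dP = 129.66 * 1025.0 * 0.77145 / 31.638
dP = 3240.6 kPa


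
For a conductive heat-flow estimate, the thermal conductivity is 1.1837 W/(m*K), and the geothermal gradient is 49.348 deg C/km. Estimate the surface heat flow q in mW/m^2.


q = k * grad / 1000
q = 1.1837 * 49.348 / 1000
q = 0.05841323 W/m^2
Convert: 0.05841323 W/m^2 * 1000.0 = 58.413 mW/m^2
q = 58.413 mW/m^2


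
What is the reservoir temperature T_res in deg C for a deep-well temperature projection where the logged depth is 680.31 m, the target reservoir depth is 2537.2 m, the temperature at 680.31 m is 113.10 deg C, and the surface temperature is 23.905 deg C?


Step 1: grad = (T_d1 - T_surf)/d1 * 1000 = (113.1 - 23.905)/680.31 * 1000 = 131.1093 deg C/km
Step 2: T_res = T_surf + grad*d2/1000 = 23.905 + 131.1093*2537.2/1000 = 356.56 deg C
T_res = 356.56 deg C


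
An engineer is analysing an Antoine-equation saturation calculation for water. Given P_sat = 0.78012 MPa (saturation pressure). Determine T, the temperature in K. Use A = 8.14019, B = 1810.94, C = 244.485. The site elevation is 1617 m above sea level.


T = B / (A - log10(P_sat * 760 / 0.101325)) - C
T = 1810.94 / (8.14019 - log10(0.78012 * 760 / 0.101325)) - 244.485
T = 169.6399 deg C
Convert to K: 169.6399 + 273.15 = 442.79 K
T = 442.79 K


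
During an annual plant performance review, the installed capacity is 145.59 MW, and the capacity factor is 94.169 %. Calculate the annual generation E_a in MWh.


E_a = CF / 100 * cap * 8760
E_a = 94.169 / 100 * 145.59 * 8760
E_a = 1.2010e+06 MWh


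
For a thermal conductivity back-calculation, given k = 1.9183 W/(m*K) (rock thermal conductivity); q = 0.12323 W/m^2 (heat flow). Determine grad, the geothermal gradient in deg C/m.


grad = q / k * 1000
grad = 0.12323 / 1.9183 * 1000
grad = 64.23917 deg C/km
Convert: 64.23917 deg C/km * 0.001 = 0.064239 deg C/m
grad = 0.064239 deg C/m


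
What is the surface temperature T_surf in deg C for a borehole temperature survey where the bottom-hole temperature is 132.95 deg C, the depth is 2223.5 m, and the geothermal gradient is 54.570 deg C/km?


T_surf = T_d - grad * d / 1000
T_surf = 132.95 - 54.570 * 2223.5 / 1000
T_surf = 11.614 deg C


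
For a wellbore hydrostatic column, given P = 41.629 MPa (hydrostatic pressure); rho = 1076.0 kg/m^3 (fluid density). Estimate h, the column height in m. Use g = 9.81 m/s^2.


h = P * 1e6 / (g * rho)
h = 41.629 * 1e6 / (9.81 * 1076.0)
h = 3943.8 m


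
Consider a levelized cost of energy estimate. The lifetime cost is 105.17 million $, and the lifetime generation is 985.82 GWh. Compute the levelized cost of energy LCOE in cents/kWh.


LCOE = C_tot / E_tot * 100
LCOE = 105.17 / 985.82 * 100
LCOE = 10.668 cents/kWh


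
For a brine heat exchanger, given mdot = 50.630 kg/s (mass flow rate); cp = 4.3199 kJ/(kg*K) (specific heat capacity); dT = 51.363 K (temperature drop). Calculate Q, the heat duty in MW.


Q = mdot * cp * dT / 1000
Q = 50.630 * 4.3199 * 51.363 / 1000
Q = 11.234 MW


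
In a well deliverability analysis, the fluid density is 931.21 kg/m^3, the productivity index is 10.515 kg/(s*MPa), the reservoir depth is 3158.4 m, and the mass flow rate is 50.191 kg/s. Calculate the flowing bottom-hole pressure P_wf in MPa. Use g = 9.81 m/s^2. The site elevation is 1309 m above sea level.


Step 1: P_i = rho*g*h/1e6 = 931.21*9.81*3158.4/1e6 = 28.85252 MPa
Step 2: P_wf = P_i - mdot/PI = 28.85252 - 50.191/10.515 = 24.079 MPa
P_wf = 24.079 MPa


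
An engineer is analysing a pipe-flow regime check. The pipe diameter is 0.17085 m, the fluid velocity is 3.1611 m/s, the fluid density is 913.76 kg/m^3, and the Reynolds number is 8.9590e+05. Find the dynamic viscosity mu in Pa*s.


mu = rho * vel * D / Re
mu = 913.76 * 3.1611 * 0.17085 / 8.9590e+05
mu = 0.00055084 Pa*s


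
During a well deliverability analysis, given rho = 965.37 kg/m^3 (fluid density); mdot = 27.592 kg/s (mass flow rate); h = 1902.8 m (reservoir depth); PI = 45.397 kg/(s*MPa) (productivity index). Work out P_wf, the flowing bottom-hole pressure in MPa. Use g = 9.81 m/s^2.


Step 1: P_i = rho*g*h/1e6 = 965.37*9.81*1902.8/1e6 = 18.02005 MPa
Step 2: P_wf = P_i - mdot/PI = 18.02005 - 27.592/45.397 = 17.412 MPa
P_wf = 17.412 MPa


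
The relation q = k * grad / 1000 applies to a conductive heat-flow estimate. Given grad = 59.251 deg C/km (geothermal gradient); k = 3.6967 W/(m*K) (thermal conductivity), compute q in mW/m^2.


q = k * grad / 1000
q = 3.6967 * 59.251 / 1000
q = 0.2190332 W/m^2
Convert: 0.2190332 W/m^2 * 1000.0 = 219.03 mW/m^2
q = 219.03 mW/m^2


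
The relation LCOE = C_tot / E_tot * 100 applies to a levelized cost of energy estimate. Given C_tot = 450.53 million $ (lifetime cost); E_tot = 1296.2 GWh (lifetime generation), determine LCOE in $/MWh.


LCOE = C_tot / E_tot * 100
LCOE = 450.53 / 1296.2 * 100
LCOE = 34.75775 cents/kWh
Convert: 34.75775 cents/kWh * 10.0 = 347.58 $/MWh
LCOE = 347.58 $/MWh


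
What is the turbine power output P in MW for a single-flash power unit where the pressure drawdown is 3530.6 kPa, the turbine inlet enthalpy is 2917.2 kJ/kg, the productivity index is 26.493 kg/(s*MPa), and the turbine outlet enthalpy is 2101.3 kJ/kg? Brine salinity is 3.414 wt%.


Step 1: mdot = PI * dP / 1000 = 26.493 * 3530.6 / 1000 = 93.53619 kg/s
Step 2: P = mdot*(h_in - h_out)/1000 = 93.53619*(2917.2 - 2101.3)/1000 = 76.316 MW
P = 76.316 MW


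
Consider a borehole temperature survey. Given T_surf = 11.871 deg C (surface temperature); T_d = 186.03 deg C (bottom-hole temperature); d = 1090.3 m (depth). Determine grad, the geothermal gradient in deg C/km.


grad = (T_d - T_surf) / d * 1000
grad = (186.03 - 11.871) / 1090.3 * 1000
grad = 159.73 deg C/km


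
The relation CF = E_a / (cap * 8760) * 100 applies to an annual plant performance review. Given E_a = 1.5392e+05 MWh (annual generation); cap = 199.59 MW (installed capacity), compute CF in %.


CF = E_a / (cap * 8760) * 100
CF = 1.5392e+05 / (199.59 * 8760) * 100
CF = 8.8034 %


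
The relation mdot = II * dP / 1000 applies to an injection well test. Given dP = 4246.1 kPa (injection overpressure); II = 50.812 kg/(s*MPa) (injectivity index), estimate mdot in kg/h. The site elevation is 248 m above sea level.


mdot = II * dP / 1000
mdot = 50.812 * 4246.1 / 1000
mdot = 215.7528 kg/s
Convert: 215.7528 kg/s * 3600.0 = 7.7671e+05 kg/h
mdot = 7.7671e+05 kg/h


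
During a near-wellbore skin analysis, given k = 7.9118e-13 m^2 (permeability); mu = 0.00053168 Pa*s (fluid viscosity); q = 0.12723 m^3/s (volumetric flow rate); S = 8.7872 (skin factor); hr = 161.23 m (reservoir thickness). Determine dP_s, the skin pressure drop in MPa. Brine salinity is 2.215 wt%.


dP_s = S * q * mu / (2*pi*k*hr) / 1000
dP_s = 8.7872 * 0.12723 * 0.00053168 / (2*pi*7.9118e-13*161.23) / 1000
dP_s = 741.6335 kPa
Convert: 741.6335 kPa * 0.001 = 0.74163 MPa
dP_s = 0.74163 MPa


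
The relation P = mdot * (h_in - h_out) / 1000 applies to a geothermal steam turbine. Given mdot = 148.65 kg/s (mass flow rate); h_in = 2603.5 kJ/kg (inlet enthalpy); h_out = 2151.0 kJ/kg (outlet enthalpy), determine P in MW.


P = mdot * (h_in - h_out) / 1000
P = 148.65 * (2603.5 - 2151.0) / 1000
P = 67.264 MW


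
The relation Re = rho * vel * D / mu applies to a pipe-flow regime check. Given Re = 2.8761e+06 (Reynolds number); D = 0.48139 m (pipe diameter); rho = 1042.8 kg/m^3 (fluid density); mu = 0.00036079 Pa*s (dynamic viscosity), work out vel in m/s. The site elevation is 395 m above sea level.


vel = Re * mu / (rho * D)
vel = 2.8761e+06 * 0.00036079 / (1042.8 * 0.48139)
vel = 2.0671 m/s


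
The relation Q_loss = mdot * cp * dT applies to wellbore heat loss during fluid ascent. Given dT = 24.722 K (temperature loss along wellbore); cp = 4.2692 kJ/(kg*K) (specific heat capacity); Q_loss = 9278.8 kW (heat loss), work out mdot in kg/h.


mdot = Q_loss / (cp * dT)
mdot = 9278.8 / (4.2692 * 24.722)
mdot = 87.91474 kg/s
Convert: 87.91474 kg/s * 3600.0 = 3.1649e+05 kg/h
mdot = 3.1649e+05 kg/h


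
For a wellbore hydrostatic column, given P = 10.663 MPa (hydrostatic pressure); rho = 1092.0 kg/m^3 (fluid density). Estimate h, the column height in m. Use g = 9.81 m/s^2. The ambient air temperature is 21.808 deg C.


h = P * 1e6 / (g * rho)
h = 10.663 * 1e6 / (9.81 * 1092.0)
h = 995.38 m


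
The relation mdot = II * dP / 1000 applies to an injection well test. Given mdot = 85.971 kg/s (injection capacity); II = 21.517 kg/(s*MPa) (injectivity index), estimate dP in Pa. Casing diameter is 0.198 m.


dP = mdot * 1000 / II
dP = 85.971 * 1000 / 21.517
dP = 3995.492 kPa
Convert: 3995.492 kPa * 1000.0 = 3.9955e+06 Pa
dP = 3.9955e+06 Pa


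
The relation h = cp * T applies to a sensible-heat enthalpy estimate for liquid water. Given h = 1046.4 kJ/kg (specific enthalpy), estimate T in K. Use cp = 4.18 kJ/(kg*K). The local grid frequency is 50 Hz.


T = h / cp
T = 1046.4 / 4.18
T = 250.3349 deg C
Convert to K: 250.3349 + 273.15 = 523.48 K
T = 523.48 K


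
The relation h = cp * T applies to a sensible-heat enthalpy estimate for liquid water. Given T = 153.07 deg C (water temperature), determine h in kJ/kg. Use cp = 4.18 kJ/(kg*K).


h = cp * T
h = 4.18 * 153.07
h = 639.83 kJ/kg


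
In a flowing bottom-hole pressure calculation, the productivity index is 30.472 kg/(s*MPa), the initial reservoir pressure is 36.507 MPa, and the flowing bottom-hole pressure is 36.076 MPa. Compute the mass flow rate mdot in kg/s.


mdot = (P_i - P_wf) * PI
mdot = (36.507 - 36.076) * 30.472
mdot = 13.133 kg/s


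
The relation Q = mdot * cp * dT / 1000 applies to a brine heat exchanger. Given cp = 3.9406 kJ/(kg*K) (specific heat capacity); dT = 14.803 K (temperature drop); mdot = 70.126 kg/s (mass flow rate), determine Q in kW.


Q = mdot * cp * dT / 1000
Q = 70.126 * 3.9406 * 14.803 / 1000
Q = 4.090639 MW
Convert: 4.090639 MW * 1000.0 = 4090.6 kW
Q = 4090.6 kW


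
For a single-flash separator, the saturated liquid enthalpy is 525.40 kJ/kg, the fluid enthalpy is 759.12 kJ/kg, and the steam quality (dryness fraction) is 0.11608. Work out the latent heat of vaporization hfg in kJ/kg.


hfg = (h - hf) / x
hfg = (759.12 - 525.40) / 0.11608
hfg = 2013.4 kJ/kg


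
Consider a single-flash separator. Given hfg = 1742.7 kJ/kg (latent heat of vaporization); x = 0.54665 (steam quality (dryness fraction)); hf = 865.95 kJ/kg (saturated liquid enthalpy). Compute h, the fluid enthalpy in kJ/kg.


h = hf + x * hfg
h = 865.95 + 0.54665 * 1742.7
h = 1818.6 kJ/kg


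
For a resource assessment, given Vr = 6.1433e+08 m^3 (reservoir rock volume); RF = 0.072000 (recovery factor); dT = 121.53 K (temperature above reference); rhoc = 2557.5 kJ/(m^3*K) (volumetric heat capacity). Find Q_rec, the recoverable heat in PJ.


Step 1: Q_s = Vr*rhoc*dT/1e12 = 6.1433e+08*2557.5*121.53/1e12 = 190.9417 PJ
Step 2: Q_rec = Q_s * RF = 190.9417 * 0.072 = 13.748 PJ
Q_rec = 13.748 PJ


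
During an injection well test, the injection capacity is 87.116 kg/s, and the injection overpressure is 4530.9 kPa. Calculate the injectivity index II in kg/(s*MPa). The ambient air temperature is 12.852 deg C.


II = mdot * 1000 / dP
II = 87.116 * 1000 / 4530.9
II = 19.227 kg/(s*MPa)


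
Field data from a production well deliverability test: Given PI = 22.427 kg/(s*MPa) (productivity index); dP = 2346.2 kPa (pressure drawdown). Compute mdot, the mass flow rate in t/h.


mdot = PI * dP / 1000
mdot = 22.427 * 2346.2 / 1000
mdot = 52.61823 kg/s
Convert: 52.61823 kg/s * 3.6 = 189.43 t/h
mdot = 189.43 t/h


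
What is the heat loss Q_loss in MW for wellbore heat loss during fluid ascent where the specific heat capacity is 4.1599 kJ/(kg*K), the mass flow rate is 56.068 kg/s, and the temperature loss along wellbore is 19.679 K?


Q_loss = mdot * cp * dT
Q_loss = 56.068 * 4.1599 * 19.679
Q_loss = 4589.876 kW
Convert: 4589.876 kW * 0.001 = 4.5899 MW
Q_loss = 4.5899 MW


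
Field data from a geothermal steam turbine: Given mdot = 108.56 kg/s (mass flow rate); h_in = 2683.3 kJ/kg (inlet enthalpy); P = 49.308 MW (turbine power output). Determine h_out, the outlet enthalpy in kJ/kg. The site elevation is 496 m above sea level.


h_out = h_in - P * 1000 / mdot
h_out = 2683.3 - 49.308 * 1000 / 108.56
h_out = 2229.1 kJ/kg


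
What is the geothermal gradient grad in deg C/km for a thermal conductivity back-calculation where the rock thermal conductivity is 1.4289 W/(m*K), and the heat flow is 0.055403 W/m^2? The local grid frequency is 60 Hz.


grad = q / k * 1000
grad = 0.055403 / 1.4289 * 1000
grad = 38.773 deg C/km


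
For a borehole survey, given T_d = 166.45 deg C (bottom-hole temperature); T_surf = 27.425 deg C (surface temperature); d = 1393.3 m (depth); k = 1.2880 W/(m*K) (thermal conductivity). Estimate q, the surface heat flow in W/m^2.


Step 1: grad = (T_d - T_surf)/d * 1000 = (166.45 - 27.425)/1393.3 * 1000 = 99.78110 deg C/km
Step 2: q = k * grad / 1000 = 1.288 * 99.78110 / 1000 = 0.12852 W/m^2
q = 0.12852 W/m^2


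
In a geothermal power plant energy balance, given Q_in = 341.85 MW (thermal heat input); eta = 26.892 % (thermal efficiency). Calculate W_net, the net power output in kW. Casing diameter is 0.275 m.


W_net = eta / 100 * Q_in
W_net = 26.892 / 100 * 341.85
W_net = 91.93030 MW
Convert: 91.93030 MW * 1000.0 = 91930 kW
W_net = 91930 kW


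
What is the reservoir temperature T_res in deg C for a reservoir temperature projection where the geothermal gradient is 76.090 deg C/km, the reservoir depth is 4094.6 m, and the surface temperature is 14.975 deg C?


T_res = T_surf + grad * d / 1000
T_res = 14.975 + 76.090 * 4094.6 / 1000
T_res = 326.53 deg C


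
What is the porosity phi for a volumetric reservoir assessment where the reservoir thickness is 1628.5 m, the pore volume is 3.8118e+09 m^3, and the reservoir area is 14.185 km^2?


phi = Vp / (A * 1e6 * hr)
phi = 3.8118e+09 / (14.185 * 1e6 * 1628.5)
phi = 0.16501


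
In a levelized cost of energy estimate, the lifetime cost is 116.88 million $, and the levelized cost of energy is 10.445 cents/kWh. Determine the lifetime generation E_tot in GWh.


E_tot = C_tot / LCOE * 100
E_tot = 116.88 / 10.445 * 100
E_tot = 1119.0 GWh


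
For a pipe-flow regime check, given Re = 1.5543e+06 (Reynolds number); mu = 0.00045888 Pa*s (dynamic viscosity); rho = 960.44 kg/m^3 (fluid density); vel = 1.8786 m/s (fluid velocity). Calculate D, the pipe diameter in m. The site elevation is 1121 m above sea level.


D = Re * mu / (rho * vel)
D = 1.5543e+06 * 0.00045888 / (960.44 * 1.8786)
D = 0.39530 m


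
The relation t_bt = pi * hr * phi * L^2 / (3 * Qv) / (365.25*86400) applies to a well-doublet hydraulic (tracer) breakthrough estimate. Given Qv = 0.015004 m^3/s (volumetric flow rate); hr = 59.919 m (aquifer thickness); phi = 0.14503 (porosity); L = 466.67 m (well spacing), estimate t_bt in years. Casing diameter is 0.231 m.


t_bt = pi * hr * phi * L^2 / (3 * Qv) / (365.25*86400)
t_bt = pi * 59.919 * 0.14503 * 466.67^2 / (3 * 0.015004) / (365.25*86400)
t_bt = 4.1856 years


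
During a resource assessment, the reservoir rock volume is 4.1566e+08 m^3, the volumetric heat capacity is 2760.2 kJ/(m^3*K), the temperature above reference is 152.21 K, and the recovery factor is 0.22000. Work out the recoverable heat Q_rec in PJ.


Step 1: Q_s = Vr*rhoc*dT/1e12 = 4.1566e+08*2760.2*152.21/1e12 = 174.6313 PJ
Step 2: Q_rec = Q_s * RF = 174.6313 * 0.22 = 38.419 PJ
Q_rec = 38.419 PJ


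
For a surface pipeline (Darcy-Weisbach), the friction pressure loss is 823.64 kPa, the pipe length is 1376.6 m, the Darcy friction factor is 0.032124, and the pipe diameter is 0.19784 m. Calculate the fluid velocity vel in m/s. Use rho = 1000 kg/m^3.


vel = sqrt(dP*1000*2*D / (f*L*rho))
vel = sqrt(823.64*1000*2*0.19784 / (0.032124*1376.6*1000))
vel = 2.7147 m/s


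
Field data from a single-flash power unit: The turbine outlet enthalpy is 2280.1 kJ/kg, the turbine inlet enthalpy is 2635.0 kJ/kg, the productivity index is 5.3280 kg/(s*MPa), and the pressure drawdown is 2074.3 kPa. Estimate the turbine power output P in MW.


Step 1: mdot = PI * dP / 1000 = 5.328 * 2074.3 / 1000 = 11.05187 kg/s
Step 2: P = mdot*(h_in - h_out)/1000 = 11.05187*(2635.0 - 2280.1)/1000 = 3.9223 MW
P = 3.9223 MW


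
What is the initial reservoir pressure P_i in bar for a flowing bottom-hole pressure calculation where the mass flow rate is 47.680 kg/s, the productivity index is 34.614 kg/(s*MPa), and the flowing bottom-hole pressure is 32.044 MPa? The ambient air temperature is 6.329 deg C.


P_i = P_wf + mdot / PI
P_i = 32.044 + 47.680 / 34.614
P_i = 33.42148 MPa
Convert: 33.42148 MPa * 10.0 = 334.21 bar
P_i = 334.21 bar


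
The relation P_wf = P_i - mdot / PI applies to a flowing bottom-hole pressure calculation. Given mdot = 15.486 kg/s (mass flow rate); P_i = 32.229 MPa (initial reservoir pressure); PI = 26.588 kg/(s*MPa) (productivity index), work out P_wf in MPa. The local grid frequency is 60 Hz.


P_wf = P_i - mdot / PI
P_wf = 32.229 - 15.486 / 26.588
P_wf = 31.647 MPa


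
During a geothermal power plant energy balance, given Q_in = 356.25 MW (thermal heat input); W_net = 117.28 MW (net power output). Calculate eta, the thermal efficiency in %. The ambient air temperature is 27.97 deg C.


eta = W_net / Q_in * 100
eta = 117.28 / 356.25 * 100
eta = 32.921 %


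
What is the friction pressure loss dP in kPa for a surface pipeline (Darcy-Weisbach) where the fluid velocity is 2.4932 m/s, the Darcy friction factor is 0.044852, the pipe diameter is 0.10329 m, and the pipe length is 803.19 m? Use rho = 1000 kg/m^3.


dP = f * (L/D) * (rho*vel^2/2) / 1000
dP = 0.044852 * (803.19/0.10329) * (1000*2.4932^2/2) / 1000
dP = 1084.0 kPa


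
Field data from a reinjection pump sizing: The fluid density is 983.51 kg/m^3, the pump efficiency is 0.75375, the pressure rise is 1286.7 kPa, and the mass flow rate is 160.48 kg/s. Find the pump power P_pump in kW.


P_pump = mdot * dP / (rho * eta)
P_pump = 160.48 * 1286.7 / (983.51 * 0.75375)
P_pump = 278.54 kW


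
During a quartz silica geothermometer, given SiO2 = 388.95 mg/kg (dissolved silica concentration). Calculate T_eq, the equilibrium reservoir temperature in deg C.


T_eq = 1309 / (5.19 - log10(SiO2)) - 273.15
T_eq = 1309 / (5.19 - log10(388.95)) - 273.15
T_eq = 230.29 deg C


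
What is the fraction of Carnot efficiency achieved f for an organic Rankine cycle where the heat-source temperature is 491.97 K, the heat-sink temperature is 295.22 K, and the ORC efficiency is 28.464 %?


f = (eta_orc/100) / (1 - Tc/Th)
f = (28.464/100) / (1 - 295.22/491.97)
f = 0.71174


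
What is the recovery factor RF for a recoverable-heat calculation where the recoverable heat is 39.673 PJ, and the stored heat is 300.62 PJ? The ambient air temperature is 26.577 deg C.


RF = Q_rec / Q_s
RF = 39.673 / 300.62
RF = 0.13197


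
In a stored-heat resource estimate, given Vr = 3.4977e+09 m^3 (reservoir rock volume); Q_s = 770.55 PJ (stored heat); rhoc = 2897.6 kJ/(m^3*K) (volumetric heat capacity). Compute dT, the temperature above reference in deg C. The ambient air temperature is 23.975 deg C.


dT = Q_s * 1e12 / (Vr * rhoc)
dT = 770.55 * 1e12 / (3.4977e+09 * 2897.6)
dT = 76.02910 K
Convert (temperature difference, 1 K = 1 deg C): 76.02910 K = 76.02910 deg C
dT = 76.029 deg C


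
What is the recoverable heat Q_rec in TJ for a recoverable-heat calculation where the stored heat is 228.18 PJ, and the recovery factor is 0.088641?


Q_rec = Q_s * RF
Q_rec = 228.18 * 0.088641
Q_rec = 20.22610 PJ
Convert: 20.22610 PJ * 1000.0 = 20226 TJ
Q_rec = 20226 TJ


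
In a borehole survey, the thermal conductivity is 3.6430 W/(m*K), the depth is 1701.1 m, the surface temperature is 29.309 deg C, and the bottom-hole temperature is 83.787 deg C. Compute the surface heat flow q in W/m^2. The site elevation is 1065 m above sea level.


Step 1: grad = (T_d - T_surf)/d * 1000 = (83.787 - 29.309)/1701.1 * 1000 = 32.02516 deg C/km
Step 2: q = k * grad / 1000 = 3.643 * 32.02516 / 1000 = 0.11667 W/m^2
q = 0.11667 W/m^2


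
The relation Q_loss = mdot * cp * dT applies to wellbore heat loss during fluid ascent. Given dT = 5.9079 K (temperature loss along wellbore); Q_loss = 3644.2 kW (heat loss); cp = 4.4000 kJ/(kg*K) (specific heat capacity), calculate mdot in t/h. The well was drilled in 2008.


mdot = Q_loss / (cp * dT)
mdot = 3644.2 / (4.4000 * 5.9079)
mdot = 140.1898 kg/s
Convert: 140.1898 kg/s * 3.6 = 504.68 t/h
mdot = 504.68 t/h


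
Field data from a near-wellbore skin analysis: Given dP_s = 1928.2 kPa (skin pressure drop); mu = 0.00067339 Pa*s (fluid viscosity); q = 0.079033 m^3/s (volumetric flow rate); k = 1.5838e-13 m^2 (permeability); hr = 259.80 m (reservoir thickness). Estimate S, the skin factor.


S = dP_s * 1000 * 2*pi*k*hr / (q*mu)
S = 1928.2 * 1000 * 2*pi*1.5838e-13*259.80 / (0.079033*0.00067339)
S = 9.3669


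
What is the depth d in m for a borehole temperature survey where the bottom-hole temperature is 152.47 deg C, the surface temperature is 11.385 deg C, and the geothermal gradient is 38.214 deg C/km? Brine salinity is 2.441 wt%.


d = (T_d - T_surf) / grad * 1000
d = (152.47 - 11.385) / 38.214 * 1000
d = 3692.0 m


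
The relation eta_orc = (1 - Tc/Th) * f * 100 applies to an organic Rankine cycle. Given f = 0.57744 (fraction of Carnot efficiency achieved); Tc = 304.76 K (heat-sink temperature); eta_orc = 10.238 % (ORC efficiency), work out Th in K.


Th = Tc / (1 - (eta_orc/100)/f)
Th = 304.76 / (1 - (10.238/100)/0.57744)
Th = 370.44 K


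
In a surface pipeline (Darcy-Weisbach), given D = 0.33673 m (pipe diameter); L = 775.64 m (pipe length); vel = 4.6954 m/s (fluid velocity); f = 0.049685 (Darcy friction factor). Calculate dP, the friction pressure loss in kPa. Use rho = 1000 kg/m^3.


dP = f * (L/D) * (rho*vel^2/2) / 1000
dP = 0.049685 * (775.64/0.33673) * (1000*4.6954^2/2) / 1000
dP = 1261.6 kPa


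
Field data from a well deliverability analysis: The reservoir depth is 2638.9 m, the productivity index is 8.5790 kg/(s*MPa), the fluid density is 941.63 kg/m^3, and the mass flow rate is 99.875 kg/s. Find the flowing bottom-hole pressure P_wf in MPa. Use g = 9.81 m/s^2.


Step 1: P_i = rho*g*h/1e6 = 941.63*9.81*2638.9/1e6 = 24.37655 MPa
Step 2: P_wf = P_i - mdot/PI = 24.37655 - 99.875/8.579 = 12.735 MPa
P_wf = 12.735 MPa


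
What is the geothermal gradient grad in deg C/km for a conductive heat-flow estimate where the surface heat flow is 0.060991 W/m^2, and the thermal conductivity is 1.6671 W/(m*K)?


grad = q * 1000 / k
grad = 0.060991 * 1000 / 1.6671
grad = 36.585 deg C/km


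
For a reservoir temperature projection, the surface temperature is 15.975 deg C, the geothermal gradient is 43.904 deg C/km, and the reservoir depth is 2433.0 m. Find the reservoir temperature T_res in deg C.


T_res = T_surf + grad * d / 1000
T_res = 15.975 + 43.904 * 2433.0 / 1000
T_res = 122.79 deg C


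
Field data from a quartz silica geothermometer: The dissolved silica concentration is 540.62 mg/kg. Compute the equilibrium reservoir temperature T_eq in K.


T_eq = 1309 / (5.19 - log10(SiO2)) - 273.15
T_eq = 1309 / (5.19 - log10(540.62)) - 273.15
T_eq = 259.5901 deg C
Convert to K: 259.5901 + 273.15 = 532.74 K
T_eq = 532.74 K


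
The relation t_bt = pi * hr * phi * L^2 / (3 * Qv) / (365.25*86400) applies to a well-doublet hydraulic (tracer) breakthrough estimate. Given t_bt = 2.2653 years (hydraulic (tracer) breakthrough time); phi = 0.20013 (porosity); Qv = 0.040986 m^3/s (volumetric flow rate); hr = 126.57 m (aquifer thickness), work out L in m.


L = sqrt(t_bt*365.25*86400*3*Qv / (pi*hr*phi))
L = sqrt(2.2653*365.25*86400*3*0.040986 / (pi*126.57*0.20013))
L = 332.35 m


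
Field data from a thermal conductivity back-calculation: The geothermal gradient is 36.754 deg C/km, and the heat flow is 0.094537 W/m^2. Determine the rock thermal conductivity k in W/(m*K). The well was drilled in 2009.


k = q / (grad / 1000)
k = 0.094537 / (36.754 / 1000)
k = 2.5722 W/(m*K)


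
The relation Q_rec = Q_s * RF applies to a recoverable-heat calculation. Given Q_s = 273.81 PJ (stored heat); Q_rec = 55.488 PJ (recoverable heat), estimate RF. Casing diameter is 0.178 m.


RF = Q_rec / Q_s
RF = 55.488 / 273.81
RF = 0.20265


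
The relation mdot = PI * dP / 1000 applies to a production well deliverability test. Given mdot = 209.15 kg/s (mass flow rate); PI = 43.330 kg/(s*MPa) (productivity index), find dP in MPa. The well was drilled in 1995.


dP = mdot * 1000 / PI
dP = 209.15 * 1000 / 43.330
dP = 4826.910 kPa
Convert: 4826.910 kPa * 0.001 = 4.8269 MPa
dP = 4.8269 MPa


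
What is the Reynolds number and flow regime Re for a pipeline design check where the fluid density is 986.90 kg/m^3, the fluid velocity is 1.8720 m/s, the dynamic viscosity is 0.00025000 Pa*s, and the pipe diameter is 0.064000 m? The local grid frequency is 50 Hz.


Step 1: Re = rho*vel*D/mu = 986.9*1.872*0.064/0.00025 = 4.7295e+05
Step 2: Re = 4.7295e+05 > 4000, so flow is turbulent.
Re = 4.7295e+05 (turbulent)


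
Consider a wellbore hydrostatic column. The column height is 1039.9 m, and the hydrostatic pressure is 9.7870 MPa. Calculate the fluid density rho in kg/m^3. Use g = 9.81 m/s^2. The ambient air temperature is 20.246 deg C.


rho = P * 1e6 / (g * h)
rho = 9.7870 * 1e6 / (9.81 * 1039.9)
rho = 959.38 kg/m^3


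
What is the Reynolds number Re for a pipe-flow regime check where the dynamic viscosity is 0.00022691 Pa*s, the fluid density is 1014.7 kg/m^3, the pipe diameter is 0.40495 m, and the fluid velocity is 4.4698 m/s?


Re = rho * vel * D / mu
Re = 1014.7 * 4.4698 * 0.40495 / 0.00022691
Re = 8.0942e+06


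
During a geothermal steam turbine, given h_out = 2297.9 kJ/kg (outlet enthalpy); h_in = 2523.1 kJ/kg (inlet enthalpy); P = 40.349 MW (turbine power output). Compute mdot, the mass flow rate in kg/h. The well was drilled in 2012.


mdot = P * 1000 / (h_in - h_out)
mdot = 40.349 * 1000 / (2523.1 - 2297.9)
mdot = 179.1696 kg/s
Convert: 179.1696 kg/s * 3600.0 = 6.4501e+05 kg/h
mdot = 6.4501e+05 kg/h


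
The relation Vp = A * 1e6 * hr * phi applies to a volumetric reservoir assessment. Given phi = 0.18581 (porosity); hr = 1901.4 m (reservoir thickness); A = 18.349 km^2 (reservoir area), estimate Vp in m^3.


Vp = A * 1e6 * hr * phi
Vp = 18.349 * 1e6 * 1901.4 * 0.18581
Vp = 6.4827e+09 m^3


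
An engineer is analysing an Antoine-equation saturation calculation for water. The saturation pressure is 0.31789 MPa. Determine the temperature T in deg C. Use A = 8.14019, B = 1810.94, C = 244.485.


T = B / (A - log10(P_sat * 760 / 0.101325)) - C
T = 1810.94 / (8.14019 - log10(0.31789 * 760 / 0.101325)) - 244.485
T = 135.74 deg C


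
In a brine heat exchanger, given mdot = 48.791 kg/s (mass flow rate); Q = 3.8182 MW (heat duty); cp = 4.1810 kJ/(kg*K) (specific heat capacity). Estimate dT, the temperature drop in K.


dT = Q * 1000 / (mdot * cp)
dT = 3.8182 * 1000 / (48.791 * 4.1810)
dT = 18.717 K


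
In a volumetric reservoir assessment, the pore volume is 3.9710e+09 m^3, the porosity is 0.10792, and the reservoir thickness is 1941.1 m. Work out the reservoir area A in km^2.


A = Vp / (1e6 * hr * phi)
A = 3.9710e+09 / (1e6 * 1941.1 * 0.10792)
A = 18.956 km^2


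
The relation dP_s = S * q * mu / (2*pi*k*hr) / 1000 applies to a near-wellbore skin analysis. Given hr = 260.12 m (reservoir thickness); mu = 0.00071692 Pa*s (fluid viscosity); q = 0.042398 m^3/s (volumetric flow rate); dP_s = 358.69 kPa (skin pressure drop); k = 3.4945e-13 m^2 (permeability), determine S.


S = dP_s * 1000 * 2*pi*k*hr / (q*mu)
S = 358.69 * 1000 * 2*pi*3.4945e-13*260.12 / (0.042398*0.00071692)
S = 6.7397


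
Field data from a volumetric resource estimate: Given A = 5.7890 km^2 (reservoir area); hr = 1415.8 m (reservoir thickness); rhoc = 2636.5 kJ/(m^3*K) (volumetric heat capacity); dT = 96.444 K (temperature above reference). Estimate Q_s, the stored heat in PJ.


Step 1: Vr = A*1e6*hr = 5.789*1e6*1415.8 = 8.196066e+09 m^3
Step 2: Q_s = Vr*rhoc*dT/1e12 = 8.196066e+09*2636.5*96.444/1e12 = 2084.1 PJ
Q_s = 2084.1 PJ


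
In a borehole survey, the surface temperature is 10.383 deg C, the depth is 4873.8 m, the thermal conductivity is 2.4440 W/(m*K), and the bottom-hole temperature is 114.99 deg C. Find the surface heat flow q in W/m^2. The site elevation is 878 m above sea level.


Step 1: grad = (T_d - T_surf)/d * 1000 = (114.99 - 10.383)/4873.8 * 1000 = 21.46313 deg C/km
Step 2: q = k * grad / 1000 = 2.444 * 21.46313 / 1000 = 0.052456 W/m^2
q = 0.052456 W/m^2


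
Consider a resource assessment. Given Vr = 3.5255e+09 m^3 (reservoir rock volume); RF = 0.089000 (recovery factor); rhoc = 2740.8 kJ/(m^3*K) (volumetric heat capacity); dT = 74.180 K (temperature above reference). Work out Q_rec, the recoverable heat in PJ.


Step 1: Q_s = Vr*rhoc*dT/1e12 = 3.5255e+09*2740.8*74.18/1e12 = 716.7784 PJ
Step 2: Q_rec = Q_s * RF = 716.7784 * 0.089 = 63.793 PJ
Q_rec = 63.793 PJ


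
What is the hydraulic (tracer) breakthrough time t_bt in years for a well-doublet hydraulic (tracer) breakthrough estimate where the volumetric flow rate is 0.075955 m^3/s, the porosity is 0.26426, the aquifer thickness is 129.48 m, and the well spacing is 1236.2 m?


t_bt = pi * hr * phi * L^2 / (3 * Qv) / (365.25*86400)
t_bt = pi * 129.48 * 0.26426 * 1236.2^2 / (3 * 0.075955) / (365.25*86400)
t_bt = 22.844 years


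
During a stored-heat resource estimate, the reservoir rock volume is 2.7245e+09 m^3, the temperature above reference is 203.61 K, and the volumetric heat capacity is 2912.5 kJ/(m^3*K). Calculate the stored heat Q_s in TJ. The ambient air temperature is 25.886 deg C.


Q_s = Vr * rhoc * dT / 1e12
Q_s = 2.7245e+09 * 2912.5 * 203.61 / 1e12
Q_s = 1615.667 PJ
Convert: 1615.667 PJ * 1000.0 = 1.6157e+06 TJ
Q_s = 1.6157e+06 TJ


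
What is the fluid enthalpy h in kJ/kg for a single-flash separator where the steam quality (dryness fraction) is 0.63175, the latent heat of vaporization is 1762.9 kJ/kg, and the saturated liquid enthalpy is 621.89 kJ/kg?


h = hf + x * hfg
h = 621.89 + 0.63175 * 1762.9
h = 1735.6 kJ/kg


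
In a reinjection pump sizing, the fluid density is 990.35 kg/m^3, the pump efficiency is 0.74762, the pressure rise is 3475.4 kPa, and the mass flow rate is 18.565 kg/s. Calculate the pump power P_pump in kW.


P_pump = mdot * dP / (rho * eta)
P_pump = 18.565 * 3475.4 / (990.35 * 0.74762)
P_pump = 87.143 kW


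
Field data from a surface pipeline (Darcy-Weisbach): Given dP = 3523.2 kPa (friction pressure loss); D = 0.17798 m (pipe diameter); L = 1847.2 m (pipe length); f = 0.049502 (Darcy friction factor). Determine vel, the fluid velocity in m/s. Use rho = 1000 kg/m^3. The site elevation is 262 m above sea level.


vel = sqrt(dP*1000*2*D / (f*L*rho))
vel = sqrt(3523.2*1000*2*0.17798 / (0.049502*1847.2*1000))
vel = 3.7034 m/s


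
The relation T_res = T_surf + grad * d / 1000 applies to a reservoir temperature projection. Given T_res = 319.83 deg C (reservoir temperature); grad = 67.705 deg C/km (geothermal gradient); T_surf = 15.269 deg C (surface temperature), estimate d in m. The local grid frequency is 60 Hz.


d = (T_res - T_surf) / grad * 1000
d = (319.83 - 15.269) / 67.705 * 1000
d = 4498.4 m


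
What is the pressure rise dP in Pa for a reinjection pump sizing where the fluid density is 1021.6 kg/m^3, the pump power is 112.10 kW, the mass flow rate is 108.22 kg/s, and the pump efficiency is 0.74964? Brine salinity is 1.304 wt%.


dP = P_pump * rho * eta / mdot
dP = 112.10 * 1021.6 * 0.74964 / 108.22
dP = 793.2895 kPa
Convert: 793.2895 kPa * 1000.0 = 7.9329e+05 Pa
dP = 7.9329e+05 Pa


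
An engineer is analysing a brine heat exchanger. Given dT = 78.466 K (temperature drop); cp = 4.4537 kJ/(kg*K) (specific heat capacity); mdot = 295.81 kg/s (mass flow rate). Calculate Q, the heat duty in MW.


Q = mdot * cp * dT / 1000
Q = 295.81 * 4.4537 * 78.466 / 1000
Q = 103.37 MW


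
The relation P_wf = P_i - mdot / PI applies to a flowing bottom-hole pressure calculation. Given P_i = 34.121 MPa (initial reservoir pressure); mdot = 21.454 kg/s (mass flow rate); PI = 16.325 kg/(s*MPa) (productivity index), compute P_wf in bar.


P_wf = P_i - mdot / PI
P_wf = 34.121 - 21.454 / 16.325
P_wf = 32.80682 MPa
Convert: 32.80682 MPa * 10.0 = 328.07 bar
P_wf = 328.07 bar


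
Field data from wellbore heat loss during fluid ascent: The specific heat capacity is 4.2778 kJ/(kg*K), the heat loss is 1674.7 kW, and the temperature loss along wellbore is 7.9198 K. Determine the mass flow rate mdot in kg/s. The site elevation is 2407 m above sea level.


mdot = Q_loss / (cp * dT)
mdot = 1674.7 / (4.2778 * 7.9198)
mdot = 49.431 kg/s


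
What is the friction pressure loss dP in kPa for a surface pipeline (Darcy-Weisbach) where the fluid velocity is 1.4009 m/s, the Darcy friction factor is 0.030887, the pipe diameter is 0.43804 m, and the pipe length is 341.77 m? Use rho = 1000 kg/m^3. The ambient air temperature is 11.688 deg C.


dP = f * (L/D) * (rho*vel^2/2) / 1000
dP = 0.030887 * (341.77/0.43804) * (1000*1.4009^2/2) / 1000
dP = 23.647 kPa


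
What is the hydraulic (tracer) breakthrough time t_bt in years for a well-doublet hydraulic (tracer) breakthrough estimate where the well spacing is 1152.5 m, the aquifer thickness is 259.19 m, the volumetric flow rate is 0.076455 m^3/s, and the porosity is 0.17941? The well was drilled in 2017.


t_bt = pi * hr * phi * L^2 / (3 * Qv) / (365.25*86400)
t_bt = pi * 259.19 * 0.17941 * 1152.5^2 / (3 * 0.076455) / (365.25*86400)
t_bt = 26.808 years


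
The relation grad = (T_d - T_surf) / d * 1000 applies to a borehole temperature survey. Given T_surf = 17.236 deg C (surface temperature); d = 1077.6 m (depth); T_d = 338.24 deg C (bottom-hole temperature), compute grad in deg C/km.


grad = (T_d - T_surf) / d * 1000
grad = (338.24 - 17.236) / 1077.6 * 1000
grad = 297.89 deg C/km


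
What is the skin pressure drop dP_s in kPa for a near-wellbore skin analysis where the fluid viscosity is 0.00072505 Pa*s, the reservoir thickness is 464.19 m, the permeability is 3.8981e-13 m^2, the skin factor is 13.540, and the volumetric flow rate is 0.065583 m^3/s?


dP_s = S * q * mu / (2*pi*k*hr) / 1000
dP_s = 13.540 * 0.065583 * 0.00072505 / (2*pi*3.8981e-13*464.19) / 1000
dP_s = 566.30 kPa


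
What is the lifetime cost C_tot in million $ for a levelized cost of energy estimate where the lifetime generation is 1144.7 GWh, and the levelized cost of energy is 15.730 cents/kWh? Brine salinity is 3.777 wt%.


C_tot = LCOE / 100 * E_tot
C_tot = 15.730 / 100 * 1144.7
C_tot = 180.06 million $


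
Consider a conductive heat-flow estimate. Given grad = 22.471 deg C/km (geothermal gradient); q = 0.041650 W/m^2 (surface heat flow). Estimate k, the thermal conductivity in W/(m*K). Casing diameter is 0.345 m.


k = q * 1000 / grad
k = 0.041650 * 1000 / 22.471
k = 1.8535 W/(m*K)


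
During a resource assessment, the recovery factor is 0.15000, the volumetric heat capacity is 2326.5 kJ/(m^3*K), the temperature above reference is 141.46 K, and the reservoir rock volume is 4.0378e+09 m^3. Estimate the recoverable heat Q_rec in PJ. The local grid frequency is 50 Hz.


Step 1: Q_s = Vr*rhoc*dT/1e12 = 4.0378e+09*2326.5*141.46/1e12 = 1328.867 PJ
Step 2: Q_rec = Q_s * RF = 1328.867 * 0.15 = 199.33 PJ
Q_rec = 199.33 PJ


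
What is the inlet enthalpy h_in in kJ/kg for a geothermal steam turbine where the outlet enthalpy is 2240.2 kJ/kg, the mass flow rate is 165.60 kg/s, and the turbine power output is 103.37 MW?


h_in = h_out + P * 1000 / mdot
h_in = 2240.2 + 103.37 * 1000 / 165.60
h_in = 2864.4 kJ/kg
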